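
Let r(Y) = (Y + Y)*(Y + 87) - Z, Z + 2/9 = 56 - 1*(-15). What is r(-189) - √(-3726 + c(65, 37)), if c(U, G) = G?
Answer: 346367/9 - I*√3689 ≈ 38485.0 - 60.737*I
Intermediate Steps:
Z = 637/9 (Z = -2/9 + (56 - 1*(-15)) = -2/9 + (56 + 15) = -2/9 + 71 = 637/9 ≈ 70.778)
r(Y) = -637/9 + 2*Y*(87 + Y) (r(Y) = (Y + Y)*(Y + 87) - 1*637/9 = (2*Y)*(87 + Y) - 637/9 = 2*Y*(87 + Y) - 637/9 = -637/9 + 2*Y*(87 + Y))
r(-189) - √(-3726 + c(65, 37)) = (-637/9 + 2*(-189)² + 174*(-189)) - √(-3726 + 37) = (-637/9 + 2*35721 - 32886) - √(-3689) = (-637/9 + 71442 - 32886) - I*√3689 = 346367/9 - I*√3689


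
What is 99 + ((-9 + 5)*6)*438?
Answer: -10413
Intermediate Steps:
99 + ((-9 + 5)*6)*438 = 99 - 4*6*438 = 99 - 24*438 = 99 - 10512 = -10413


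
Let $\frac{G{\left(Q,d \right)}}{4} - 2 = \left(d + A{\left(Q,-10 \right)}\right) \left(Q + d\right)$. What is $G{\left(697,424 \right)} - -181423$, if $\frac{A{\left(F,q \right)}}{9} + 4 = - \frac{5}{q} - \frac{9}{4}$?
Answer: $1850600$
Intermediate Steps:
$A{\left(F,q \right)} = - \frac{225}{4} - \frac{45}{q}$ ($A{\left(F,q \right)} = -36 + 9 \left(- \frac{5}{q} - \frac{9}{4}\right) = -36 + 9 \left(- \frac{9}{4} - \frac{5}{q}\right) = -36 - \left(\frac{81}{4} + \frac{45}{q}\right) = - \frac{225}{4} - \frac{45}{q}$)
$G{\left(Q,d \right)} = 8 + 4 \left(- \frac{207}{4} + d\right) \left(Q + d\right)$ ($G{\left(Q,d \right)} = 8 + 4 \left(d - \left(\frac{225}{4} + \frac{45}{-10}\right)\right) \left(Q + d\right) = 8 + 4 \left(d - \frac{207}{4}\right) \left(Q + d\right) = 8 + 4 \left(- \frac{207}{4} + d\right) \left(Q + d\right)$)
$G{\left(697,424 \right)} - -181423 = \left(8 - 144279 - 87768 + 4 \cdot 424^{2} + 4 \cdot 697 \cdot 424\right) - -181423 = \left(8 - 144279 - 87768 + 4 \cdot 179776 + 1182112\right) + 181423 = \left(8 - 144279 - 87768 + 719104 + 1182112\right) + 181423 = 1669177 + 181423 = 1850600$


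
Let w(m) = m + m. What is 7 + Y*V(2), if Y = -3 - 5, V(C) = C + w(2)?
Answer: -41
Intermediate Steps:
w(m) = 2*m
V(C) = 4 + C (V(C) = C + 2*2 = C + 4 = 4 + C)
Y = -8
7 + Y*V(2) = 7 - 8*(4 + 2) = 7 - 8*6 = 7 - 48 = -41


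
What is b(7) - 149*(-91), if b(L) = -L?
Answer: 13552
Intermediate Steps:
b(7) - 149*(-91) = -1*7 - 149*(-91) = -7 + 13559 = 13552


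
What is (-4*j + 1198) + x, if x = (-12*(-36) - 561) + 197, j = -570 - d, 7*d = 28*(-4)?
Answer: 3482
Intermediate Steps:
d = -16 (d = (28*(-4))/7 = (1/7)*(-112) = -16)
j = -554 (j = -570 - 1*(-16) = -570 + 16 = -554)
x = 68 (x = (432 - 561) + 197 = -129 + 197 = 68)
(-4*j + 1198) + x = (-4*(-554) + 1198) + 68 = (2216 + 1198) + 68 = 3414 + 68 = 3482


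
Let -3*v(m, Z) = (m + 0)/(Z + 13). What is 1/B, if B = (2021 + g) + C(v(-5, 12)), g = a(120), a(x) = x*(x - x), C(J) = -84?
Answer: 1/1937 ≈ 0.00051626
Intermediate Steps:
v(m, Z) = -m/(3*(13 + Z)) (v(m, Z) = -(m + 0)/(3*(Z + 13)) = -m/(3*(13 + Z)))
a(x) = 0 (a(x) = x*0 = 0)
g = 0
B = 1937 (B = (2021 + 0) - 84 = 2021 - 84 = 1937)
1/B = 1/1937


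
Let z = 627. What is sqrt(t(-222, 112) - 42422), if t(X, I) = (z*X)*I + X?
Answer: 14*I*sqrt(79757) ≈ 3953.8*I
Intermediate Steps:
t(X, I) = X + 627*I*X (t(X, I) = (627*X)*I + X = 627*I*X + X = X + 627*I*X)
sqrt(t(-222, 112) - 42422) = sqrt(-222*(1 + 627*112) - 42422) = sqrt(-222*(1 + 70224) - 42422) = sqrt(-222*70225 - 42422) = sqrt(-15589950 - 42422) = sqrt(-15632372) = 14*I*sqrt(79757)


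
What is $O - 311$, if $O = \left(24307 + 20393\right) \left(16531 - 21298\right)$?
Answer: $-213085211$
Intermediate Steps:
$O = -213084900$ ($O = 44700 \left(-4767\right) = -213084900$)
$O - 311 = -213084900 - 311 = -213085211$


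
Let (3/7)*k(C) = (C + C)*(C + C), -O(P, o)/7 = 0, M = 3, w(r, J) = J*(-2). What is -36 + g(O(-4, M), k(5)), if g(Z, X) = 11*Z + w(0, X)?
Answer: -1508/3 ≈ -502.67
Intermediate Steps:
w(r, J) = -2*J
O(P, o) = 0 (O(P, o) = -7*0 = 0)
k(C) = 28*C²/3 (k(C) = 7*((C + C)*(C + C))/3 = 7*((2*C)*(2*C))/3 = 7*(4*C²)/3 = 28*C²/3)
g(Z, X) = -2*X + 11*Z (g(Z, X) = 11*Z - 2*X = -2*X + 11*Z)
-36 + g(O(-4, M), k(5)) = -36 + (-56*5²/3 + 11*0) = -36 + (-56*25/3 + 0) = -36 + (-2*700/3 + 0) = -36 + (-1400/3 + 0) = -36 - 1400/3 = -1508/3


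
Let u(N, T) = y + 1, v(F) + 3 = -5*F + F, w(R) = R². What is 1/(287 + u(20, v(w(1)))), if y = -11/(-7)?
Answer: 7/2027 ≈ 0.0034534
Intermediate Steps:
y = 11/7 (y = -11*(-⅐) = 11/7 ≈ 1.5714)
v(F) = -3 - 4*F (v(F) = -3 + (-5*F + F) = -3 - 4*F)
u(N, T) = 18/7 (u(N, T) = 11/7 + 1 = 18/7)
1/(287 + u(20, v(w(1)))) = 1/(287 + 18/7) = 1/(2027/7) = 7/2027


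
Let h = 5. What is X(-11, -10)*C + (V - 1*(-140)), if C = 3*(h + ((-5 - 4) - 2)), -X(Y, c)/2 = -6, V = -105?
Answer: -181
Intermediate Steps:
X(Y, c) = 12 (X(Y, c) = -2*(-6) = 12)
C = -18 (C = 3*(5 + ((-5 - 4) - 2)) = 3*(5 + (-9 - 2)) = 3*(5 - 11) = 3*(-6) = -18)
X(-11, -10)*C + (V - 1*(-140)) = 12*(-18) + (-105 - 1*(-140)) = -216 + (-105 + 140) = -216 + 35 = -181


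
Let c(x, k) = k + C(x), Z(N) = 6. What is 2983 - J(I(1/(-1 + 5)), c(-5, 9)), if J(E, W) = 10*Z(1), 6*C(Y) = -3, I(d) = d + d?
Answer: 2923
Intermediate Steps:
I(d) = 2*d
C(Y) = -½ (C(Y) = (⅙)*(-3) = -½)
c(x, k) = -½ + k (c(x, k) = k - ½ = -½ + k)
J(E, W) = 60 (J(E, W) = 10*6 = 60)
2983 - J(I(1/(-1 + 5)), c(-5, 9)) = 2983 - 1*60 = 2983 - 60 = 2923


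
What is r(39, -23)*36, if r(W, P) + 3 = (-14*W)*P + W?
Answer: 453384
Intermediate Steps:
r(W, P) = -3 + W - 14*P*W (r(W, P) = -3 + ((-14*W)*P + W) = -3 + (-14*P*W + W) = -3 + (W - 14*P*W) = -3 + W - 14*P*W)
r(39, -23)*36 = (-3 + 39 - 14*(-23)*39)*36 = (-3 + 39 + 12558)*36 = 12594*36 = 453384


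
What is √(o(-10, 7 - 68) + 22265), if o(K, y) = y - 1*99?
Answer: √22105 ≈ 148.68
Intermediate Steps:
o(K, y) = -99 + y (o(K, y) = y - 99 = -99 + y)
√(o(-10, 7 - 68) + 22265) = √((-99 + (7 - 68)) + 22265) = √((-99 - 61) + 22265) = √(-160 + 22265) = √22105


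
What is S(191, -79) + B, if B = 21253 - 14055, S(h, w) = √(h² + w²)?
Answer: 7198 + √42722 ≈ 7404.7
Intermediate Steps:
B = 7198
S(191, -79) + B = √(191² + (-79)²) + 7198 = √(36481 + 6241) + 7198 = √42722 + 7198 = 7198 + √42722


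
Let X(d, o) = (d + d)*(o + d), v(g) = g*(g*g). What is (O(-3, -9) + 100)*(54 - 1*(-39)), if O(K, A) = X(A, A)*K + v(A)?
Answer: -148893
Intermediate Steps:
v(g) = g³ (v(g) = g*g² = g³)
X(d, o) = 2*d*(d + o) (X(d, o) = (2*d)*(d + o) = 2*d*(d + o))
O(K, A) = A³ + 4*K*A² (O(K, A) = (2*A*(A + A))*K + A³ = (2*A*(2*A))*K + A³ = (4*A²)*K + A³ = 4*K*A² + A³ = A³ + 4*K*A²)
(O(-3, -9) + 100)*(54 - 1*(-39)) = ((-9)²*(-9 + 4*(-3)) + 100)*(54 - 1*(-39)) = (81*(-9 - 12) + 100)*(54 + 39) = (81*(-21) + 100)*93 = (-1701 + 100)*93 = -1601*93 = -148893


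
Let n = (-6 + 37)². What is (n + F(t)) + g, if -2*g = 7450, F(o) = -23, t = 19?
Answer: -2787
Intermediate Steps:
g = -3725 (g = -½*7450 = -3725)
n = 961 (n = 31² = 961)
(n + F(t)) + g = (961 - 23) - 3725 = 938 - 3725 = -2787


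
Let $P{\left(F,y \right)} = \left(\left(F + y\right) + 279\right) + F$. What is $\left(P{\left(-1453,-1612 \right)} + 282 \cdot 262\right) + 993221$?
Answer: $1062866$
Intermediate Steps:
$P{\left(F,y \right)} = 279 + y + 2 F$ ($P{\left(F,y \right)} = \left(279 + F + y\right) + F = 279 + y + 2 F$)
$\left(P{\left(-1453,-1612 \right)} + 282 \cdot 262\right) + 993221 = \left(\left(279 - 1612 + 2 \left(-1453\right)\right) + 282 \cdot 262\right) + 993221 = \left(\left(279 - 1612 - 2906\right) + 73884\right) + 993221 = \left(-4239 + 73884\right) + 993221 = 69645 + 993221 = 1062866$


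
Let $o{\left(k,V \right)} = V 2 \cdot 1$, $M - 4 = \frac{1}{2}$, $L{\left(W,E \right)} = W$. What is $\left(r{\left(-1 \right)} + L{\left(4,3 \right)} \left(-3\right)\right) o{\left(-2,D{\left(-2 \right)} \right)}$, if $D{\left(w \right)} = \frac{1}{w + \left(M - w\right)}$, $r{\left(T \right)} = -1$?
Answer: $- \frac{52}{9} \approx -5.7778$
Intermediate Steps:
$M = \frac{9}{2}$ ($M = 4 + \frac{1}{2} = \frac{9}{2} \approx 4.5$)
$D{\left(w \right)} = \frac{2}{9}$ ($D{\left(w \right)} = \frac{1}{w - \left(- \frac{9}{2} + w\right)} = \frac{1}{\frac{9}{2}} = \frac{2}{9}$)
$o{\left(k,V \right)} = 2 V$ ($o{\left(k,V \right)} = 2 V 1 = 2 V$)
$\left(r{\left(-1 \right)} + L{\left(4,3 \right)} \left(-3\right)\right) o{\left(-2,D{\left(-2 \right)} \right)} = \left(-1 + 4 \left(-3\right)\right) 2 \cdot \frac{2}{9} = \left(-1 - 12\right) \frac{4}{9} = \left(-13\right) \frac{4}{9} = - \frac{52}{9}$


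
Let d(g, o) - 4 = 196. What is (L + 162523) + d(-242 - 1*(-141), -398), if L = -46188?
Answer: 116535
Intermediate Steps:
d(g, o) = 200 (d(g, o) = 4 + 196 = 200)
(L + 162523) + d(-242 - 1*(-141), -398) = (-46188 + 162523) + 200 = 116335 + 200 = 116535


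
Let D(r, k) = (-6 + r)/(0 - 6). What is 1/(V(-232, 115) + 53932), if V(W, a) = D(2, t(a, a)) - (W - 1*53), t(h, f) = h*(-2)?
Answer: 3/162653 ≈ 1.8444e-5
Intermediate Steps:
t(h, f) = -2*h
D(r, k) = 1 - r/6 (D(r, k) = (-6 + r)/(-6) = (-6 + r)*(-⅙) = 1 - r/6)
V(W, a) = 161/3 - W (V(W, a) = (1 - ⅙*2) - (W - 1*53) = (1 - ⅓) - (W - 53) = ⅔ - (-53 + W) = ⅔ + (53 - W) = 161/3 - W)
1/(V(-232, 115) + 53932) = 1/((161/3 - 1*(-232)) + 53932) = 1/((161/3 + 232) + 53932) = 1/(857/3 + 53932) = 1/(162653/3) = 3/162653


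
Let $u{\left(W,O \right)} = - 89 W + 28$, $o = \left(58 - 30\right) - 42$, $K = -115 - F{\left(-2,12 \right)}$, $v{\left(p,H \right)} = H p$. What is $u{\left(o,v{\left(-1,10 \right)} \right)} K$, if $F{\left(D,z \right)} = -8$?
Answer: $-136318$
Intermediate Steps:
$K = -107$ ($K = -115 - -8 = -115 + 8 = -107$)
$o = -14$ ($o = 28 - 42 = -14$)
$u{\left(W,O \right)} = 28 - 89 W$
$u{\left(o,v{\left(-1,10 \right)} \right)} K = \left(28 - -1246\right) \left(-107\right) = \left(28 + 1246\right) \left(-107\right) = 1274 \left(-107\right) = -136318$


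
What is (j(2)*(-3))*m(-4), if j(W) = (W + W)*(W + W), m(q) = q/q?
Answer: -48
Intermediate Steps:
m(q) = 1
j(W) = 4*W**2 (j(W) = (2*W)*(2*W) = 4*W**2)
(j(2)*(-3))*m(-4) = ((4*2**2)*(-3))*1 = ((4*4)*(-3))*1 = (16*(-3))*1 = -48*1 = -48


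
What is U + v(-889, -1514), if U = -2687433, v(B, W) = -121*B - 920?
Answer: -2580784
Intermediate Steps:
v(B, W) = -920 - 121*B
U + v(-889, -1514) = -2687433 + (-920 - 121*(-889)) = -2687433 + (-920 + 107569) = -2687433 + 106649 = -2580784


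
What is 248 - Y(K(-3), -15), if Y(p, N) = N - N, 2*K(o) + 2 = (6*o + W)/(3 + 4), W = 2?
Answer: 248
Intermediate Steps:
K(o) = -6/7 + 3*o/7 (K(o) = -1 + ((6*o + 2)/(3 + 4))/2 = -1 + ((2 + 6*o)/7)/2 = -1 + ((2 + 6*o)*(⅐))/2 = -1 + (2/7 + 6*o/7)/2 = -1 + (⅐ + 3*o/7) = -6/7 + 3*o/7)
Y(p, N) = 0
248 - Y(K(-3), -15) = 248 - 1*0 = 248 + 0 = 248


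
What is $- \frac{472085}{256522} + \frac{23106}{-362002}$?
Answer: $- \frac{88411455751}{46430738522} \approx -1.9042$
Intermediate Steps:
$- \frac{472085}{256522} + \frac{23106}{-362002} = \left(-472085\right) \frac{1}{256522} + 23106 \left(- \frac{1}{362002}\right) = - \frac{472085}{256522} - \frac{11553}{181001} = - \frac{88411455751}{46430738522}$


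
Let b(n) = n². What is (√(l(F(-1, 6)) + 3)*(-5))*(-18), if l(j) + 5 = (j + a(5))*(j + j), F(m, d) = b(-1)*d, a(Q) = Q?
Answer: 90*√130 ≈ 1026.2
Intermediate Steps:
F(m, d) = d (F(m, d) = (-1)²*d = 1*d = d)
l(j) = -5 + 2*j*(5 + j) (l(j) = -5 + (j + 5)*(j + j) = -5 + (5 + j)*(2*j) = -5 + 2*j*(5 + j))
(√(l(F(-1, 6)) + 3)*(-5))*(-18) = (√((-5 + 2*6² + 10*6) + 3)*(-5))*(-18) = (√((-5 + 2*36 + 60) + 3)*(-5))*(-18) = (√((-5 + 72 + 60) + 3)*(-5))*(-18) = (√(127 + 3)*(-5))*(-18) = (√130*(-5))*(-18) = -5*√130*(-18) = 90*√130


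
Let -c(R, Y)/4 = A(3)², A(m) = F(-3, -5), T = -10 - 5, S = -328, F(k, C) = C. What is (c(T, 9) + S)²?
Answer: 183184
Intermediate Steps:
T = -15
A(m) = -5
c(R, Y) = -100 (c(R, Y) = -4*(-5)² = -4*25 = -100)
(c(T, 9) + S)² = (-100 - 328)² = (-428)² = 183184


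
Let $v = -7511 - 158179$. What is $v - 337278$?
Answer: $-502968$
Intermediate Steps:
$v = -165690$
$v - 337278 = -165690 - 337278 = -502968$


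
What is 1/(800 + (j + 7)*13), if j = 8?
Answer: 1/995 ≈ 0.0010050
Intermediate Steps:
1/(800 + (j + 7)*13) = 1/(800 + (8 + 7)*13) = 1/(800 + 15*13) = 1/(800 + 195) = 1/995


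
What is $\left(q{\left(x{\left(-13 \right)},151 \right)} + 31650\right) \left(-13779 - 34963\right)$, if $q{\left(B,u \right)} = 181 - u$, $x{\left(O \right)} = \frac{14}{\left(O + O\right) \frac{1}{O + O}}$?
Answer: $-1544146560$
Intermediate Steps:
$x{\left(O \right)} = 14$ ($x{\left(O \right)} = \frac{14}{2 O \frac{1}{2 O}} = \frac{14}{1} = 14 \cdot 1 = 14$)
$\left(q{\left(x{\left(-13 \right)},151 \right)} + 31650\right) \left(-13779 - 34963\right) = \left(\left(181 - 151\right) + 31650\right) \left(-13779 - 34963\right) = \left(\left(181 - 151\right) + 31650\right) \left(-48742\right) = \left(30 + 31650\right) \left(-48742\right) = 31680 \left(-48742\right) = -1544146560$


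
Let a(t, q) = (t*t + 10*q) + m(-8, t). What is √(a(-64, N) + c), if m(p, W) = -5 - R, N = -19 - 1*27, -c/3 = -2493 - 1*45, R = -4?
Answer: √11249 ≈ 106.06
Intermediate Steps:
c = 7614 (c = -3*(-2493 - 1*45) = -3*(-2493 - 45) = -3*(-2538) = 7614)
N = -46 (N = -19 - 27 = -46)
m(p, W) = -1 (m(p, W) = -5 - 1*(-4) = -5 + 4 = -1)
a(t, q) = -1 + t² + 10*q (a(t, q) = (t*t + 10*q) - 1 = (t² + 10*q) - 1 = -1 + t² + 10*q)
√(a(-64, N) + c) = √((-1 + (-64)² + 10*(-46)) + 7614) = √((-1 + 4096 - 460) + 7614) = √(3635 + 7614) = √11249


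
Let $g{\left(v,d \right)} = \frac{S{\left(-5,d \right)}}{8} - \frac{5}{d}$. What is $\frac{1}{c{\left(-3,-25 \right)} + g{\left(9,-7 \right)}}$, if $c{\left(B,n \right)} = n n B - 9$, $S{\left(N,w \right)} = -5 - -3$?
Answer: $- \frac{28}{52739} \approx -0.00053092$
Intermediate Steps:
$S{\left(N,w \right)} = -2$ ($S{\left(N,w \right)} = -5 + 3 = -2$)
$c{\left(B,n \right)} = -9 + B n^{2}$ ($c{\left(B,n \right)} = n^{2} B - 9 = B n^{2} - 9 = -9 + B n^{2}$)
$g{\left(v,d \right)} = - \frac{1}{4} - \frac{5}{d}$ ($g{\left(v,d \right)} = - \frac{2}{8} - \frac{5}{d} = \left(-2\right) \frac{1}{8} - \frac{5}{d} = - \frac{1}{4} - \frac{5}{d}$)
$\frac{1}{c{\left(-3,-25 \right)} + g{\left(9,-7 \right)}} = \frac{1}{\left(-9 - 3 \left(-25\right)^{2}\right) + \frac{-20 - -7}{4 \left(-7\right)}} = \frac{1}{\left(-9 - 1875\right) + \frac{1}{4} \left(- \frac{1}{7}\right) \left(-20 + 7\right)} = \frac{1}{\left(-9 - 1875\right) + \frac{1}{4} \left(- \frac{1}{7}\right) \left(-13\right)} = \frac{1}{-1884 + \frac{13}{28}} = \frac{1}{- \frac{52739}{28}} = - \frac{28}{52739}$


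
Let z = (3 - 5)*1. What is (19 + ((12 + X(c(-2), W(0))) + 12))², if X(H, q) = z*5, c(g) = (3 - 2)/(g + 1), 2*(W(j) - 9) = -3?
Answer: 1089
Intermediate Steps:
W(j) = 15/2 (W(j) = 9 + (½)*(-3) = 9 - 3/2 = 15/2)
c(g) = 1/(1 + g)
z = -2 (z = -2*1 = -2)
X(H, q) = -10 (X(H, q) = -2*5 = -10)
(19 + ((12 + X(c(-2), W(0))) + 12))² = (19 + ((12 - 10) + 12))² = (19 + (2 + 12))² = (19 + 14)² = 33² = 1089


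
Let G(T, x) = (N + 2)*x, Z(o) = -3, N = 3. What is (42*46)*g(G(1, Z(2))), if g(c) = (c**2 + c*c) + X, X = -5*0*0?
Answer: 869400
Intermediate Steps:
X = 0 (X = 0*0 = 0)
G(T, x) = 5*x (G(T, x) = (3 + 2)*x = 5*x)
g(c) = 2*c**2 (g(c) = (c**2 + c*c) + 0 = (c**2 + c**2) + 0 = 2*c**2 + 0 = 2*c**2)
(42*46)*g(G(1, Z(2))) = (42*46)*(2*(5*(-3))**2) = 1932*(2*(-15)**2) = 1932*(2*225) = 1932*450 = 869400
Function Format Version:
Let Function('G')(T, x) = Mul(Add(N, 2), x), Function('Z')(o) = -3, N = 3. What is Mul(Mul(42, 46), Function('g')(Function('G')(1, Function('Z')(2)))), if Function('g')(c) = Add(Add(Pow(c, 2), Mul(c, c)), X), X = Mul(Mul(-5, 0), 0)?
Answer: 869400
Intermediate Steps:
X = 0 (X = Mul(0, 0) = 0)
Function('G')(T, x) = Mul(5, x) (Function('G')(T, x) = Mul(Add(3, 2), x) = Mul(5, x))
Function('g')(c) = Mul(2, Pow(c, 2)) (Function('g')(c) = Add(Add(Pow(c, 2), Mul(c, c)), 0) = Add(Add(Pow(c, 2), Pow(c, 2)), 0) = Add(Mul(2, Pow(c, 2)), 0) = Mul(2, Pow(c, 2)))
Mul(Mul(42, 46), Function('g')(Function('G')(1, Function('Z')(2)))) = Mul(Mul(42, 46), Mul(2, Pow(Mul(5, -3), 2))) = Mul(1932, Mul(2, Pow(-15, 2))) = Mul(1932, Mul(2, 225)) = Mul(1932, 450) = 869400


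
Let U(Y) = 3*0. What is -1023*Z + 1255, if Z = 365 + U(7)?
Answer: -372140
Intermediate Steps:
U(Y) = 0
Z = 365 (Z = 365 + 0 = 365)
-1023*Z + 1255 = -1023*365 + 1255 = -373395 + 1255 = -372140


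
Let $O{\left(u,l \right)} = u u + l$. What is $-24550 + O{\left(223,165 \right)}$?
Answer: $25344$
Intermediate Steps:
$O{\left(u,l \right)} = l + u^{2}$ ($O{\left(u,l \right)} = u^{2} + l = l + u^{2}$)
$-24550 + O{\left(223,165 \right)} = -24550 + \left(165 + 223^{2}\right) = -24550 + \left(165 + 49729\right) = -24550 + 49894 = 25344$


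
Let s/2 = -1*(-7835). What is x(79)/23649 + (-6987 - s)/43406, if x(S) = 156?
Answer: -176348019/342169498 ≈ -0.51538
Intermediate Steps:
s = 15670 (s = 2*(-1*(-7835)) = 2*7835 = 15670)
x(79)/23649 + (-6987 - s)/43406 = 156/23649 + (-6987 - 1*15670)/43406 = 156*(1/23649) + (-6987 - 15670)*(1/43406) = 52/7883 - 22657*1/43406 = 52/7883 - 22657/43406 = -176348019/342169498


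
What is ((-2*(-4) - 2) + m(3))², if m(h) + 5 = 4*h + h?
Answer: 256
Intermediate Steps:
m(h) = -5 + 5*h (m(h) = -5 + (4*h + h) = -5 + 5*h)
((-2*(-4) - 2) + m(3))² = ((-2*(-4) - 2) + (-5 + 5*3))² = ((8 - 2) + (-5 + 15))² = (6 + 10)² = 16² = 256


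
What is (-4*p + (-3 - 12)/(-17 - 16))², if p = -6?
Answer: 72361/121 ≈ 598.02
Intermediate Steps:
(-4*p + (-3 - 12)/(-17 - 16))² = (-4*(-6) + (-3 - 12)/(-17 - 16))² = (24 - 15/(-33))² = (24 - 15*(-1/33))² = (24 + 5/11)² = (269/11)² = 72361/121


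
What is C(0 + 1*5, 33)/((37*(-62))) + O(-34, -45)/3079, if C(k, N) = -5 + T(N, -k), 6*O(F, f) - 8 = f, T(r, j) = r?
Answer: -301075/21189678 ≈ -0.014209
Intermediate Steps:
O(F, f) = 4/3 + f/6
C(k, N) = -5 + N
C(0 + 1*5, 33)/((37*(-62))) + O(-34, -45)/3079 = (-5 + 33)/((37*(-62))) + (4/3 + (⅙)*(-45))/3079 = 28/(-2294) + (4/3 - 15/2)*(1/3079) = 28*(-1/2294) - 37/6*1/3079 = -14/1147 - 37/18474 = -301075/21189678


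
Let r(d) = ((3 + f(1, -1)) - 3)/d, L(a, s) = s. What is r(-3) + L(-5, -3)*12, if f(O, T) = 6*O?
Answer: -38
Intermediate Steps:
r(d) = 6/d (r(d) = ((3 + 6*1) - 3)/d = ((3 + 6) - 3)/d = (9 - 3)/d = 6/d)
r(-3) + L(-5, -3)*12 = 6/(-3) - 3*12 = 6*(-⅓) - 36 = -2 - 36 = -38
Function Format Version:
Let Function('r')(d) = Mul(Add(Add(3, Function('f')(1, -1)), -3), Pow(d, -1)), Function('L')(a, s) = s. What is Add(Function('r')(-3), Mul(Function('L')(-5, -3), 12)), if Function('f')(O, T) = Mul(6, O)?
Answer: -38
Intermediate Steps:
Function('r')(d) = Mul(6, Pow(d, -1)) (Function('r')(d) = Mul(Add(Add(3, Mul(6, 1)), -3), Pow(d, -1)) = Mul(Add(Add(3, 6), -3), Pow(d, -1)) = Mul(Add(9, -3), Pow(d, -1)) = Mul(6, Pow(d, -1)))
Add(Function('r')(-3), Mul(Function('L')(-5, -3), 12)) = Add(Mul(6, Pow(-3, -1)), Mul(-3, 12)) = Add(Mul(6, Rational(-1, 3)), -36) = Add(-2, -36) = -38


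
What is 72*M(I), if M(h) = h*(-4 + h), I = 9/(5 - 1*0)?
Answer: -7128/25 ≈ -285.12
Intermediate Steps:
I = 9/5 (I = 9/(5 + 0) = 9/5 ≈ 1.8000)
72*M(I) = 72*(9*(-4 + 9/5)/5) = 72*((9/5)*(-11/5)) = 72*(-99/25) = -7128/25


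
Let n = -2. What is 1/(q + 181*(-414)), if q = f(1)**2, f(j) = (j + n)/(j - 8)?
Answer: -49/3671765 ≈ -1.3345e-5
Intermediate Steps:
f(j) = (-2 + j)/(-8 + j) (f(j) = (j - 2)/(j - 8) = (-2 + j)/(-8 + j))
q = 1/49 (q = ((-2 + 1)/(-8 + 1))**2 = (-1/(-7))**2 = (-1/7*(-1))**2 = (1/7)**2 = 1/49 ≈ 0.020408)
1/(q + 181*(-414)) = 1/(1/49 + 181*(-414)) = 1/(1/49 - 74934) = 1/(-3671765/49) = -49/3671765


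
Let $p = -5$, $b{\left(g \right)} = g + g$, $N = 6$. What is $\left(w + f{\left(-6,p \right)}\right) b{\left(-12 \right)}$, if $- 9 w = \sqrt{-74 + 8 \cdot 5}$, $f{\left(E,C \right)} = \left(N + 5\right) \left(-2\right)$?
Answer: $528 + \frac{8 i \sqrt{34}}{3} \approx 528.0 + 15.549 i$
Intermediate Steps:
$b{\left(g \right)} = 2 g$
$f{\left(E,C \right)} = -22$ ($f{\left(E,C \right)} = \left(6 + 5\right) \left(-2\right) = 11 \left(-2\right) = -22$)
$w = - \frac{i \sqrt{34}}{9}$ ($w = - \frac{\sqrt{-74 + 8 \cdot 5}}{9} = - \frac{\sqrt{-74 + 40}}{9} = - \frac{\sqrt{-34}}{9} = - \frac{i \sqrt{34}}{9} \approx - 0.64788 i$)
$\left(w + f{\left(-6,p \right)}\right) b{\left(-12 \right)} = \left(- \frac{i \sqrt{34}}{9} - 22\right) 2 \left(-12\right) = \left(-22 - \frac{i \sqrt{34}}{9}\right) \left(-24\right) = 528 + \frac{8 i \sqrt{34}}{3}$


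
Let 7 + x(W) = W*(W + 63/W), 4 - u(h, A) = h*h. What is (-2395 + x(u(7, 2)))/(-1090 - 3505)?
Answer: 314/4595 ≈ 0.068335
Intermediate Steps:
u(h, A) = 4 - h² (u(h, A) = 4 - h*h = 4 - h²)
x(W) = -7 + W*(W + 63/W)
(-2395 + x(u(7, 2)))/(-1090 - 3505) = (-2395 + (56 + (4 - 1*7²)²))/(-1090 - 3505) = (-2395 + (56 + (4 - 1*49)²))/(-4595) = (-2395 + (56 + (4 - 49)²))*(-1/4595) = (-2395 + (56 + (-45)²))*(-1/4595) = (-2395 + (56 + 2025))*(-1/4595) = (-2395 + 2081)*(-1/4595) = -314*(-1/4595) = 314/4595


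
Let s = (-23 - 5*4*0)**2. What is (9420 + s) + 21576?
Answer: 31525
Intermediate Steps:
s = 529 (s = (-23 - 20*0)**2 = (-23 + 0)**2 = (-23)**2 = 529)
(9420 + s) + 21576 = (9420 + 529) + 21576 = 9949 + 21576 = 31525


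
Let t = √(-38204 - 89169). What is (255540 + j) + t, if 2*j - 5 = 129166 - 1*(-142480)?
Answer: 782731/2 + I*√127373 ≈ 3.9137e+5 + 356.89*I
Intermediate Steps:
j = 271651/2 (j = 5/2 + (129166 - 1*(-142480))/2 = 5/2 + (129166 + 142480)/2 = 5/2 + (½)*271646 = 5/2 + 135823 = 271651/2 ≈ 1.3583e+5)
t = I*√127373 (t = √(-127373) = I*√127373 ≈ 356.89*I)
(255540 + j) + t = (255540 + 271651/2) + I*√127373 = 782731/2 + I*√127373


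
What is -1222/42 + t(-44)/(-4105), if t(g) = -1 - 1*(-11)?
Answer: -501673/17241 ≈ -29.098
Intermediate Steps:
t(g) = 10 (t(g) = -1 + 11 = 10)
-1222/42 + t(-44)/(-4105) = -1222/42 + 10/(-4105) = -1222*1/42 + 10*(-1/4105) = -611/21 - 2/821 = -501673/17241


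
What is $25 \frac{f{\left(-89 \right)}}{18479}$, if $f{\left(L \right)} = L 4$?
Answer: $- \frac{8900}{18479} \approx -0.48163$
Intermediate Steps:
$f{\left(L \right)} = 4 L$
$25 \frac{f{\left(-89 \right)}}{18479} = 25 \frac{4 \left(-89\right)}{18479} = 25 \left(\left(-356\right) \frac{1}{18479}\right) = 25 \left(- \frac{356}{18479}\right) = - \frac{8900}{18479}$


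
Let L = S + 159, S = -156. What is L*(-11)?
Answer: -33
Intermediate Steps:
L = 3 (L = -156 + 159 = 3)
L*(-11) = 3*(-11) = -33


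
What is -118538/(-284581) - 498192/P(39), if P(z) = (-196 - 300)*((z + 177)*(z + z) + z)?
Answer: 23638428661/49659099919 ≈ 0.47601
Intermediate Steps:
P(z) = -496*z - 992*z*(177 + z) (P(z) = -496*((177 + z)*(2*z) + z) = -496*(2*z*(177 + z) + z) = -496*(z + 2*z*(177 + z)) = -496*z - 992*z*(177 + z))
-118538/(-284581) - 498192/P(39) = -118538/(-284581) - 498192*(-1/(19344*(355 + 2*39))) = -118538*(-1/284581) - 498192*(-1/(19344*(355 + 78))) = 118538/284581 - 498192/((-496*39*433)) = 118538/284581 - 498192/(-8375952) = 118538/284581 - 498192*(-1/8375952) = 118538/284581 + 10379/174499 = 23638428661/49659099919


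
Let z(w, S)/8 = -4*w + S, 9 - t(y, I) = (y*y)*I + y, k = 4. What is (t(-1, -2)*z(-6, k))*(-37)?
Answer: -99456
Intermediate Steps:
t(y, I) = 9 - y - I*y² (t(y, I) = 9 - ((y*y)*I + y) = 9 - (y²*I + y) = 9 - (I*y² + y) = 9 - (y + I*y²) = 9 + (-y - I*y²) = 9 - y - I*y²)
z(w, S) = -32*w + 8*S (z(w, S) = 8*(-4*w + S) = 8*(S - 4*w) = -32*w + 8*S)
(t(-1, -2)*z(-6, k))*(-37) = ((9 - 1*(-1) - 1*(-2)*(-1)²)*(-32*(-6) + 8*4))*(-37) = ((9 + 1 - 1*(-2)*1)*(192 + 32))*(-37) = ((9 + 1 + 2)*224)*(-37) = (12*224)*(-37) = 2688*(-37) = -99456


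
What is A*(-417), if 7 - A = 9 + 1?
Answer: 1251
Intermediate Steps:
A = -3 (A = 7 - (9 + 1) = 7 - 1*10 = 7 - 10 = -3)
A*(-417) = -3*(-417) = 1251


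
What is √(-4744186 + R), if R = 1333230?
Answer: 2*I*√852739 ≈ 1846.9*I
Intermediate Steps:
√(-4744186 + R) = √(-4744186 + 1333230) = √(-3410956) = 2*I*√852739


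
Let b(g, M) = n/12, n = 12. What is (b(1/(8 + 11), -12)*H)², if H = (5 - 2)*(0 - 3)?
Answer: 81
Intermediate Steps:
H = -9 (H = 3*(-3) = -9)
b(g, M) = 1 (b(g, M) = 12/12 = 12*(1/12) = 1)
(b(1/(8 + 11), -12)*H)² = (1*(-9))² = (-9)² = 81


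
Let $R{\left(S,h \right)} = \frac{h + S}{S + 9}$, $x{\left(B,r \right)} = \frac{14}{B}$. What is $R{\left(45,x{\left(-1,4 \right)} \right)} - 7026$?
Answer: $- \frac{379373}{54} \approx -7025.4$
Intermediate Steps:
$R{\left(S,h \right)} = \frac{S + h}{9 + S}$
$R{\left(45,x{\left(-1,4 \right)} \right)} - 7026 = \frac{45 + \frac{14}{-1}}{9 + 45} - 7026 = \frac{45 + 14 \left(-1\right)}{54} - 7026 = \frac{45 - 14}{54} - 7026 = \frac{1}{54} \cdot 31 - 7026 = \frac{31}{54} - 7026 = - \frac{379373}{54}$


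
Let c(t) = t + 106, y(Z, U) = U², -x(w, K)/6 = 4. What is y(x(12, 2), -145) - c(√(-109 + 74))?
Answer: 20919 - I*√35 ≈ 20919.0 - 5.9161*I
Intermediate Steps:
x(w, K) = -24 (x(w, K) = -6*4 = -24)
c(t) = 106 + t
y(x(12, 2), -145) - c(√(-109 + 74)) = (-145)² - (106 + √(-109 + 74)) = 21025 - (106 + √(-35)) = 21025 - (106 + I*√35) = 21025 + (-106 - I*√35) = 20919 - I*√35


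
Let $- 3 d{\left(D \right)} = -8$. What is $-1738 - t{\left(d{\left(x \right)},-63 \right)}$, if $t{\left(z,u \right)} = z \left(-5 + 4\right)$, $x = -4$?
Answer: $- \frac{5206}{3} \approx -1735.3$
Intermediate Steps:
$d{\left(D \right)} = \frac{8}{3}$ ($d{\left(D \right)} = \left(- \frac{1}{3}\right) \left(-8\right) = \frac{8}{3}$)
$t{\left(z,u \right)} = - z$ ($t{\left(z,u \right)} = z \left(-1\right) = - z$)
$-1738 - t{\left(d{\left(x \right)},-63 \right)} = -1738 - \left(-1\right) \frac{8}{3} = -1738 - - \frac{8}{3} = -1738 + \frac{8}{3} = - \frac{5206}{3}$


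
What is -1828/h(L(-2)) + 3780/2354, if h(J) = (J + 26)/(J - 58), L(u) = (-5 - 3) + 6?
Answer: 5380780/1177 ≈ 4571.6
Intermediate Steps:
L(u) = -2 (L(u) = -8 + 6 = -2)
h(J) = (26 + J)/(-58 + J)
-1828/h(L(-2)) + 3780/2354 = -1828*(-58 - 2)/(26 - 2) + 3780/2354 = -1828/(24/(-60)) + 3780*(1/2354) = -1828/((-1/60*24)) + 1890/1177 = -1828/(-2/5) + 1890/1177 = -1828*(-5/2) + 1890/1177 = 4570 + 1890/1177 = 5380780/1177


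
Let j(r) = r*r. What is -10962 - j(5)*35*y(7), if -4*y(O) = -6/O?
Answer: -22299/2 ≈ -11150.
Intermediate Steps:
y(O) = 3/(2*O) (y(O) = -(-3)/(2*O) = 3/(2*O))
j(r) = r²
-10962 - j(5)*35*y(7) = -10962 - 5²*35*(3/2)/7 = -10962 - 25*35*(3/2)*(⅐) = -10962 - 875*3/14 = -10962 - 1*375/2 = -10962 - 375/2 = -22299/2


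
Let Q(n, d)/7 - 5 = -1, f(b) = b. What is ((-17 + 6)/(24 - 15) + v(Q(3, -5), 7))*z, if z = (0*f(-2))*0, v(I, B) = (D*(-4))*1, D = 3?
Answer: 0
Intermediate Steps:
Q(n, d) = 28 (Q(n, d) = 35 + 7*(-1) = 35 - 7 = 28)
v(I, B) = -12 (v(I, B) = (3*(-4))*1 = -12*1 = -12)
z = 0 (z = (0*(-2))*0 = 0*0 = 0)
((-17 + 6)/(24 - 15) + v(Q(3, -5), 7))*z = ((-17 + 6)/(24 - 15) - 12)*0 = (-11/9 - 12)*0 = -119/9*0 = 0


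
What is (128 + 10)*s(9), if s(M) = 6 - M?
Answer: -414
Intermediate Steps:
(128 + 10)*s(9) = (128 + 10)*(6 - 1*9) = 138*(6 - 9) = 138*(-3) = -414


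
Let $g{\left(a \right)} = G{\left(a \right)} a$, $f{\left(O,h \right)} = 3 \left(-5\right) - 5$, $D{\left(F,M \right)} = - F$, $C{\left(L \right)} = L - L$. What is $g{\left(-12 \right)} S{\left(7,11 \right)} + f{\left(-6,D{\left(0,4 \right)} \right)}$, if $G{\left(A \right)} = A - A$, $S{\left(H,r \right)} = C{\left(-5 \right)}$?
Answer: $-20$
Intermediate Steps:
$C{\left(L \right)} = 0$
$S{\left(H,r \right)} = 0$
$f{\left(O,h \right)} = -20$ ($f{\left(O,h \right)} = -15 - 5 = -20$)
$G{\left(A \right)} = 0$
$g{\left(a \right)} = 0$ ($g{\left(a \right)} = 0 a = 0$)
$g{\left(-12 \right)} S{\left(7,11 \right)} + f{\left(-6,D{\left(0,4 \right)} \right)} = 0 \cdot 0 - 20 = 0 - 20 = -20$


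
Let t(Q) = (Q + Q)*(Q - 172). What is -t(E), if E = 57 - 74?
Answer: -6426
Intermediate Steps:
E = -17
t(Q) = 2*Q*(-172 + Q) (t(Q) = (2*Q)*(-172 + Q) = 2*Q*(-172 + Q))
-t(E) = -2*(-17)*(-172 - 17) = -2*(-17)*(-189) = -1*6426 = -6426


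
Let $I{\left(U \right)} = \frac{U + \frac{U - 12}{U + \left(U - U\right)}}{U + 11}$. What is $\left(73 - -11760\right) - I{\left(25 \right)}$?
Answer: $\frac{5324531}{450} \approx 11832.0$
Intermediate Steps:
$I{\left(U \right)} = \frac{U + \frac{-12 + U}{U}}{11 + U}$ ($I{\left(U \right)} = \frac{U + \frac{-12 + U}{U + 0}}{11 + U} = \frac{U + \frac{-12 + U}{U}}{11 + U}$)
$\left(73 - -11760\right) - I{\left(25 \right)} = \left(73 - -11760\right) - \frac{-12 + 25 + 25^{2}}{25 \left(11 + 25\right)} = \left(73 + 11760\right) - \frac{-12 + 25 + 625}{25 \cdot 36} = 11833 - \frac{1}{25} \cdot \frac{1}{36} \cdot 638 = 11833 - \frac{319}{450} = \frac{5324531}{450}$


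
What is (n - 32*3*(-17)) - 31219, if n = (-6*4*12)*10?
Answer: -32467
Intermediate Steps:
n = -2880 (n = -24*12*10 = -288*10 = -2880)
(n - 32*3*(-17)) - 31219 = (-2880 - 32*3*(-17)) - 31219 = (-2880 - 96*(-17)) - 31219 = (-2880 + 1632) - 31219 = -1248 - 31219 = -32467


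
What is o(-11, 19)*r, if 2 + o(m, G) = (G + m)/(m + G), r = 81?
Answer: -81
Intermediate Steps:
o(m, G) = -1 (o(m, G) = -2 + (G + m)/(m + G) = -2 + (G + m)/(G + m) = -2 + 1 = -1)
o(-11, 19)*r = -1*81 = -81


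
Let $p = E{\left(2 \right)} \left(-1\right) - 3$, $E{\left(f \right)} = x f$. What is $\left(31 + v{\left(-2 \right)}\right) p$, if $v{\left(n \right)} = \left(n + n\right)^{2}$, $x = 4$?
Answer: $-517$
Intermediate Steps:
$v{\left(n \right)} = 4 n^{2}$ ($v{\left(n \right)} = \left(2 n\right)^{2} = 4 n^{2}$)
$E{\left(f \right)} = 4 f$
$p = -11$ ($p = 4 \cdot 2 \left(-1\right) - 3 = 8 \left(-1\right) - 3 = -8 - 3 = -11$)
$\left(31 + v{\left(-2 \right)}\right) p = \left(31 + 4 \left(-2\right)^{2}\right) \left(-11\right) = \left(31 + 4 \cdot 4\right) \left(-11\right) = \left(31 + 16\right) \left(-11\right) = 47 \left(-11\right) = -517$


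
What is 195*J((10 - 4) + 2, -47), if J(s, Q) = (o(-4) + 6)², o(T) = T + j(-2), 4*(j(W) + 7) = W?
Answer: 23595/4 ≈ 5898.8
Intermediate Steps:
j(W) = -7 + W/4
o(T) = -15/2 + T (o(T) = T + (-7 + (¼)*(-2)) = T + (-7 - ½) = T - 15/2 = -15/2 + T)
J(s, Q) = 121/4 (J(s, Q) = ((-15/2 - 4) + 6)² = (-23/2 + 6)² = (-11/2)² = 121/4)
195*J((10 - 4) + 2, -47) = 195*(121/4) = 23595/4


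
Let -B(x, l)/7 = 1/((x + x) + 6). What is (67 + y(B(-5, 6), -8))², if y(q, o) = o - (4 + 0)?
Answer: 3025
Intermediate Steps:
B(x, l) = -7/(6 + 2*x) (B(x, l) = -7/((x + x) + 6) = -7/(2*x + 6) = -7/(6 + 2*x))
y(q, o) = -4 + o (y(q, o) = o - 1*4 = o - 4 = -4 + o)
(67 + y(B(-5, 6), -8))² = (67 + (-4 - 8))² = (67 - 12)² = 55² = 3025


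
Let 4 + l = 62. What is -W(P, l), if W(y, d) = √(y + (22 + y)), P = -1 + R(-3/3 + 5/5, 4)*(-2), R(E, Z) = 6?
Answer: -2*I ≈ -2.0*I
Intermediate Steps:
l = 58 (l = -4 + 62 = 58)
P = -13 (P = -1 + 6*(-2) = -1 - 12 = -13)
W(y, d) = √(22 + 2*y)
-W(P, l) = -√(22 + 2*(-13)) = -√(22 - 26) = -√(-4) = -2*I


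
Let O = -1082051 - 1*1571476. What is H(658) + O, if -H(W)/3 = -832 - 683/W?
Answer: -1744376349/658 ≈ -2.6510e+6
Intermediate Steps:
H(W) = 2496 + 2049/W (H(W) = -3*(-832 - 683/W) = 2496 + 2049/W)
O = -2653527 (O = -1082051 - 1571476 = -2653527)
H(658) + O = (2496 + 2049/658) - 2653527 = 1644417/658 - 2653527 = -1744376349/658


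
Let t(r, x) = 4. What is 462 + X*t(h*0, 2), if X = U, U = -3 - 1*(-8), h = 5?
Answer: 482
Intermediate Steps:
U = 5 (U = -3 + 8 = 5)
X = 5
462 + X*t(h*0, 2) = 462 + 5*4 = 462 + 20 = 482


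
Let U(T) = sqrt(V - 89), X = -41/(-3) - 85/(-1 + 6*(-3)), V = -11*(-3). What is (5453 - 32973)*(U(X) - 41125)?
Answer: 1131760000 - 55040*I*sqrt(14) ≈ 1.1318e+9 - 2.0594e+5*I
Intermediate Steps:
V = 33
X = 1034/57 (X = -41*(-1/3) - 85/(-1 - 18) = 41/3 - 85/(-19) = 41/3 - 85*(-1/19) = 41/3 + 85/19 = 1034/57 ≈ 18.140)
U(T) = 2*I*sqrt(14) (U(T) = sqrt(33 - 89) = sqrt(-56) = 2*I*sqrt(14))
(5453 - 32973)*(U(X) - 41125) = (5453 - 32973)*(2*I*sqrt(14) - 41125) = -27520*(-41125 + 2*I*sqrt(14)) = 1131760000 - 55040*I*sqrt(14)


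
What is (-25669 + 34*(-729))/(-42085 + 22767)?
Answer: 50455/19318 ≈ 2.6118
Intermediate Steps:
(-25669 + 34*(-729))/(-42085 + 22767) = (-25669 - 24786)/(-19318) = -50455*(-1/19318) = 50455/19318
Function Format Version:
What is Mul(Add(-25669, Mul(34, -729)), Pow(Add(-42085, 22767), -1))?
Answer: Rational(50455, 19318) ≈ 2.6118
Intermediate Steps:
Mul(Add(-25669, Mul(34, -729)), Pow(Add(-42085, 22767), -1)) = Mul(Add(-25669, -24786), Pow(-19318, -1)) = Mul(-50455, Rational(-1, 19318)) = Rational(50455, 19318)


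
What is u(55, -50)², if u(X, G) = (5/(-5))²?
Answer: 1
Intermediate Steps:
u(X, G) = 1 (u(X, G) = (5*(-⅕))² = (-1)² = 1)
u(55, -50)² = 1² = 1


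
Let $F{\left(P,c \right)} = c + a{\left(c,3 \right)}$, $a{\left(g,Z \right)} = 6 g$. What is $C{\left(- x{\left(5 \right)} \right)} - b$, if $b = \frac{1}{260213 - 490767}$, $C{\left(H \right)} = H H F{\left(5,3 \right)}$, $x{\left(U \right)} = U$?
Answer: $\frac{121040851}{230554} \approx 525.0$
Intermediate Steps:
$F{\left(P,c \right)} = 7 c$ ($F{\left(P,c \right)} = c + 6 c = 7 c$)
$C{\left(H \right)} = 21 H^{2}$ ($C{\left(H \right)} = H H 7 \cdot 3 = H^{2} \cdot 21 = 21 H^{2}$)
$b = - \frac{1}{230554}$ ($b = \frac{1}{-230554} = - \frac{1}{230554} \approx -4.3374 \cdot 10^{-6}$)
$C{\left(- x{\left(5 \right)} \right)} - b = 21 \left(\left(-1\right) 5\right)^{2} - - \frac{1}{230554} = 21 \left(-5\right)^{2} + \frac{1}{230554} = 21 \cdot 25 + \frac{1}{230554} = 525 + \frac{1}{230554} = \frac{121040851}{230554}$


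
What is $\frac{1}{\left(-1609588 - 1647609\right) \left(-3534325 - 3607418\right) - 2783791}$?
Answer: $\frac{1}{23262061090580} \approx 4.2988 \cdot 10^{-14}$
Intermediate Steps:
$\frac{1}{\left(-1609588 - 1647609\right) \left(-3534325 - 3607418\right) - 2783791} = \frac{1}{\left(-3257197\right) \left(-7141743\right) - 2783791} = \frac{1}{23262063874371 - 2783791} = \frac{1}{23262061090580}$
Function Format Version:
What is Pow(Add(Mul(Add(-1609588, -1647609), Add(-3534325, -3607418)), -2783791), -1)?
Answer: Rational(1, 23262061090580) ≈ 4.2988e-14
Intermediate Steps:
Pow(Add(Mul(Add(-1609588, -1647609), Add(-3534325, -3607418)), -2783791), -1) = Pow(Add(Mul(-3257197, -7141743), -2783791), -1) = Pow(Add(23262063874371, -2783791), -1) = Pow(23262061090580, -1) = Rational(1, 23262061090580)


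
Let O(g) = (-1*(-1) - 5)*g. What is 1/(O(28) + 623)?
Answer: 1/511 ≈ 0.0019569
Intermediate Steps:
O(g) = -4*g (O(g) = (1 - 5)*g = -4*g)
1/(O(28) + 623) = 1/(-4*28 + 623) = 1/(-112 + 623) = 1/511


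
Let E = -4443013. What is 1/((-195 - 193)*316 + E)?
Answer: -1/4565621 ≈ -2.1903e-7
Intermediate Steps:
1/((-195 - 193)*316 + E) = 1/((-195 - 193)*316 - 4443013) = 1/(-388*316 - 4443013) = 1/(-122608 - 4443013) = 1/(-4565621) = -1/4565621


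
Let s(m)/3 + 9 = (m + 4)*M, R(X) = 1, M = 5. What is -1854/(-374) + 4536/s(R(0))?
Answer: 37197/374 ≈ 99.457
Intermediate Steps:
s(m) = 33 + 15*m (s(m) = -27 + 3*((m + 4)*5) = -27 + 3*((4 + m)*5) = -27 + 3*(20 + 5*m) = -27 + (60 + 15*m) = 33 + 15*m)
-1854/(-374) + 4536/s(R(0)) = -1854/(-374) + 4536/(33 + 15*1) = -1854*(-1/374) + 4536/(33 + 15) = 927/187 + 4536/48 = 927/187 + 4536*(1/48) = 927/187 + 189/2 = 37197/374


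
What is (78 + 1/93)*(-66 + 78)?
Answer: 29020/31 ≈ 936.13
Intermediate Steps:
(78 + 1/93)*(-66 + 78) = (78 + 1/93)*12 = (7255/93)*12 = 29020/31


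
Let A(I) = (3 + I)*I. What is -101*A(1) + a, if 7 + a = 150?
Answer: -261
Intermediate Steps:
a = 143 (a = -7 + 150 = 143)
A(I) = I*(3 + I)
-101*A(1) + a = -101*(3 + 1) + 143 = -101*4 + 143 = -404 + 143 = -261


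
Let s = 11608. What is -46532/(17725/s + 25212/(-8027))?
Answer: 4335731521312/150382321 ≈ 28831.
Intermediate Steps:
-46532/(17725/s + 25212/(-8027)) = -46532/(17725/11608 + 25212/(-8027)) = -46532/(17725*(1/11608) + 25212*(-1/8027)) = -46532/(17725/11608 - 25212/8027) = -46532/(-150382321/93177416) = -46532*(-93177416/150382321) = 4335731521312/150382321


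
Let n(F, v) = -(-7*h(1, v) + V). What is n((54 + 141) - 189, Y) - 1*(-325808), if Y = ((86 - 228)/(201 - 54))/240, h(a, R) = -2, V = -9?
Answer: 325803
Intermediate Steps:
Y = -71/17640 (Y = -142/147*(1/240) = -142*1/147*(1/240) = -142/147*1/240 = -71/17640 ≈ -0.0040249)
n(F, v) = -5 (n(F, v) = -(-7*(-2) - 9) = -(14 - 9) = -1*5 = -5)
n((54 + 141) - 189, Y) - 1*(-325808) = -5 - 1*(-325808) = -5 + 325808 = 325803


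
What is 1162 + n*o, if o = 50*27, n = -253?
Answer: -340388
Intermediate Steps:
o = 1350
1162 + n*o = 1162 - 253*1350 = 1162 - 341550 = -340388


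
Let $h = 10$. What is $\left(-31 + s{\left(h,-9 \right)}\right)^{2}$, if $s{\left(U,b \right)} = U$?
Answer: $441$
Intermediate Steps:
$\left(-31 + s{\left(h,-9 \right)}\right)^{2} = \left(-31 + 10\right)^{2} = \left(-21\right)^{2} = 441$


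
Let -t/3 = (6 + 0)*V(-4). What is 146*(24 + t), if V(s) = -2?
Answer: 8760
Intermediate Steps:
t = 36 (t = -3*(6 + 0)*(-2) = -18*(-2) = -3*(-12) = 36)
146*(24 + t) = 146*(24 + 36) = 146*60 = 8760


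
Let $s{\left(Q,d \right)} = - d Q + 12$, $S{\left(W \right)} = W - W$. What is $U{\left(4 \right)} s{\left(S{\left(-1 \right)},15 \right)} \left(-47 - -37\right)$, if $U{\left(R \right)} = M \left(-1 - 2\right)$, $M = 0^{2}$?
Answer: $0$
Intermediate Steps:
$M = 0$
$S{\left(W \right)} = 0$
$s{\left(Q,d \right)} = 12 - Q d$ ($s{\left(Q,d \right)} = - Q d + 12 = 12 - Q d$)
$U{\left(R \right)} = 0$ ($U{\left(R \right)} = 0 \left(-1 - 2\right) = 0 \left(-3\right) = 0$)
$U{\left(4 \right)} s{\left(S{\left(-1 \right)},15 \right)} \left(-47 - -37\right) = 0 \left(12 - 0 \cdot 15\right) \left(-47 - -37\right) = 0 \left(12 + 0\right) \left(-47 + 37\right) = 0 \cdot 12 \left(-10\right) = 0 \left(-10\right) = 0$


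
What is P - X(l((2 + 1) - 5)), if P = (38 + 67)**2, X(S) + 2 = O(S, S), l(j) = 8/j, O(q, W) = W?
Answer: 11031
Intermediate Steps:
X(S) = -2 + S
P = 11025 (P = 105**2 = 11025)
P - X(l((2 + 1) - 5)) = 11025 - (-2 + 8/((2 + 1) - 5)) = 11025 - (-2 + 8/(3 - 5)) = 11025 - (-2 + 8/(-2)) = 11025 - (-2 + 8*(-1/2)) = 11025 - (-2 - 4) = 11025 - 1*(-6) = 11025 + 6 = 11031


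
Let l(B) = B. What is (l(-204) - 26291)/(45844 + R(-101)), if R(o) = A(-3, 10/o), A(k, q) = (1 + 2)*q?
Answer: -2675995/4630214 ≈ -0.57794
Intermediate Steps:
A(k, q) = 3*q
R(o) = 30/o (R(o) = 3*(10/o) = 30/o)
(l(-204) - 26291)/(45844 + R(-101)) = (-204 - 26291)/(45844 + 30/(-101)) = -26495/(45844 + 30*(-1/101)) = -26495/(45844 - 30/101) = -26495/4630214/101 = -26495*101/4630214 = -2675995/4630214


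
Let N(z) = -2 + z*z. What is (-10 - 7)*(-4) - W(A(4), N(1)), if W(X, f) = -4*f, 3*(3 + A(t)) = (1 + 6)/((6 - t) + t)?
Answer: 64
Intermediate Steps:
N(z) = -2 + z²
A(t) = -47/18 (A(t) = -3 + ((1 + 6)/((6 - t) + t))/3 = -3 + (7/6)/3 = -3 + (7*(⅙))/3 = -3 + (⅓)*(7/6) = -3 + 7/18 = -47/18)
(-10 - 7)*(-4) - W(A(4), N(1)) = (-10 - 7)*(-4) - (-4)*(-2 + 1²) = -17*(-4) - (-4)*(-2 + 1) = 68 - (-4)*(-1) = 68 - 1*4 = 68 - 4 = 64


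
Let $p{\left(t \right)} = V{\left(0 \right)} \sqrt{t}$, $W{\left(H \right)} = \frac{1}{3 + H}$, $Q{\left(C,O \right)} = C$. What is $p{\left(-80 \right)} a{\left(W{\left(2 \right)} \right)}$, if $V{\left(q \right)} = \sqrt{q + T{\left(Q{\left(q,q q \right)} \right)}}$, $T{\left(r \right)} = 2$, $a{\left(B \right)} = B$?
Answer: $\frac{4 i \sqrt{10}}{5} \approx 2.5298 i$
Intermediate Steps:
$V{\left(q \right)} = \sqrt{2 + q}$ ($V{\left(q \right)} = \sqrt{q + 2} = \sqrt{2 + q}$)
$p{\left(t \right)} = \sqrt{2} \sqrt{t}$ ($p{\left(t \right)} = \sqrt{2 + 0} \sqrt{t} = \sqrt{2} \sqrt{t}$)
$p{\left(-80 \right)} a{\left(W{\left(2 \right)} \right)} = \frac{\sqrt{2} \sqrt{-80}}{3 + 2} = \frac{\sqrt{2} \cdot 4 i \sqrt{5}}{5} = 4 i \sqrt{10} \cdot \frac{1}{5} = \frac{4 i \sqrt{10}}{5}$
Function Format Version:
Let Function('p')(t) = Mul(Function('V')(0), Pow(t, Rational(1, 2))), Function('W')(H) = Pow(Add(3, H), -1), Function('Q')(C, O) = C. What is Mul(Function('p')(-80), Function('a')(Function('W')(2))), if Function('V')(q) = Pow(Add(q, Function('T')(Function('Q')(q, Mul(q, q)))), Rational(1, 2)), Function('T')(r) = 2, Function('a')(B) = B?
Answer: Mul(Rational(4, 5), I, Pow(10, Rational(1, 2))) ≈ Mul(2.5298, I)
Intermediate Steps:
Function('V')(q) = Pow(Add(2, q), Rational(1, 2)) (Function('V')(q) = Pow(Add(q, 2), Rational(1, 2)) = Pow(Add(2, q), Rational(1, 2)))
Function('p')(t) = Mul(Pow(2, Rational(1, 2)), Pow(t, Rational(1, 2))) (Function('p')(t) = Mul(Pow(Add(2, 0), Rational(1, 2)), Pow(t, Rational(1, 2))) = Mul(Pow(2, Rational(1, 2)), Pow(t, Rational(1, 2))))
Mul(Function('p')(-80), Function('a')(Function('W')(2))) = Mul(Mul(Pow(2, Rational(1, 2)), Pow(-80, Rational(1, 2))), Pow(Add(3, 2), -1)) = Mul(Mul(Pow(2, Rational(1, 2)), Mul(4, I, Pow(5, Rational(1, 2)))), Pow(5, -1)) = Mul(Mul(4, I, Pow(10, Rational(1, 2))), Rational(1, 5)) = Mul(Rational(4, 5), I, Pow(10, Rational(1, 2)))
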